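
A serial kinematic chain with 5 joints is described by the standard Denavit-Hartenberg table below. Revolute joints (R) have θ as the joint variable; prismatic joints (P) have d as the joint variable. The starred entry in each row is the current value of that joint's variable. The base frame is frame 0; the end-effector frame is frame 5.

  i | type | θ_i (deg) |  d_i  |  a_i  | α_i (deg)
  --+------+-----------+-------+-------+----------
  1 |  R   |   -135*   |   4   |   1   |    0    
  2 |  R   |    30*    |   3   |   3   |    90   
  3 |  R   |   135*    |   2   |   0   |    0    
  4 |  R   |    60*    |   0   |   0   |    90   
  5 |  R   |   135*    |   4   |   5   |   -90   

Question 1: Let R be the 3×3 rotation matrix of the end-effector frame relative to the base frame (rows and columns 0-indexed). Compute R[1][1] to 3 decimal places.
-0.250

End-effector y-axis (col 1 of R) = (-0.0670,-0.2500,-0.9659)
R[1][1] = -0.2500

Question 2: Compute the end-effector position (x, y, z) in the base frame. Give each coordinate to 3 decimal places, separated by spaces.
after link 1: o_1 = (-0.7071, -0.7071, 4.0000)
after link 2: o_2 = (-1.4836, -3.6049, 7.0000)
after link 3: o_3 = (-3.4154, -3.0872, 7.0000)
after link 4: o_4 = (-3.4154, -3.0872, 7.0000)
after link 5: o_5 = (-7.4464, -4.4709, 11.7788)

-7.446 -4.471 11.779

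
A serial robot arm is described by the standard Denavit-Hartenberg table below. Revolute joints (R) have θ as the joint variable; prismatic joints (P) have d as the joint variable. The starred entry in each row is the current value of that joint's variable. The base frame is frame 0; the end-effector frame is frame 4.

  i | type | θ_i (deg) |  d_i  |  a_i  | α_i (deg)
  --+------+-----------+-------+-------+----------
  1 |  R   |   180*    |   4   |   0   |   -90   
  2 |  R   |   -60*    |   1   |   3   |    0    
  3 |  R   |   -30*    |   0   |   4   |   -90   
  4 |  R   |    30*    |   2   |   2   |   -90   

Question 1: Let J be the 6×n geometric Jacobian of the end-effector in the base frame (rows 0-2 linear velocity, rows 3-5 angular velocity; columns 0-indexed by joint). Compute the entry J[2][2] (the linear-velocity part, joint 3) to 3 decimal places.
axis z_2 = (-0.0000,-1.0000,0.0000); lever o_n−o_2 = (-2.0000,1.0000,5.7321)
cross product → J_v[:, 2] = (-5.7321,0.0000,-2.0000)
J_ω[:, 2] = z_2
entry J[2][2] = -2.0000

-2.000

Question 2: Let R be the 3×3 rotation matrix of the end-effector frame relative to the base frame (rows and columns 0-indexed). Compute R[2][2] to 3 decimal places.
-0.500

End-effector z-axis (col 2 of R) = (0.0000,0.8660,-0.5000)
R[2][2] = -0.5000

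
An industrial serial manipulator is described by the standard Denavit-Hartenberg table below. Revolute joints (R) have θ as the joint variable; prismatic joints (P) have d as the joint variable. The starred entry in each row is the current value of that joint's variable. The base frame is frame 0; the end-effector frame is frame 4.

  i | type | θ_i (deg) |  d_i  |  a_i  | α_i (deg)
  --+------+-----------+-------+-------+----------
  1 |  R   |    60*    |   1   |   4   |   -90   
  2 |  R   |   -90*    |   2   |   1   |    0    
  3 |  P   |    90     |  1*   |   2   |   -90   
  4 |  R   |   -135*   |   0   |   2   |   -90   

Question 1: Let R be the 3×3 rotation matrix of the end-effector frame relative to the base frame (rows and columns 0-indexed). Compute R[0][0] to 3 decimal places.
-0.966

End-effector x-axis (col 0 of R) = (-0.9659,-0.2588,0.0000)
R[0][0] = -0.9659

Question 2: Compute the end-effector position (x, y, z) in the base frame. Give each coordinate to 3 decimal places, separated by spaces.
after link 1: o_1 = (2.0000, 3.4641, 1.0000)
after link 2: o_2 = (0.2679, 4.4641, 2.0000)
after link 3: o_3 = (0.4019, 6.6962, 2.0000)
after link 4: o_4 = (-1.5299, 6.1785, 2.0000)

-1.530 6.179 2.000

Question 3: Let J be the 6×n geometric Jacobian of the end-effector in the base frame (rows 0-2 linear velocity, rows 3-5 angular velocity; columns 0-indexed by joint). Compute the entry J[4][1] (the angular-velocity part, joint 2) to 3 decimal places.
axis z_1 = (-0.8660,0.5000,0.0000); lever o_n−o_1 = (-3.5299,2.7144,1.0000)
cross product → J_v[:, 1] = (0.5000,0.8660,-0.5858)
J_ω[:, 1] = z_1
entry J[4][1] = 0.5000

0.500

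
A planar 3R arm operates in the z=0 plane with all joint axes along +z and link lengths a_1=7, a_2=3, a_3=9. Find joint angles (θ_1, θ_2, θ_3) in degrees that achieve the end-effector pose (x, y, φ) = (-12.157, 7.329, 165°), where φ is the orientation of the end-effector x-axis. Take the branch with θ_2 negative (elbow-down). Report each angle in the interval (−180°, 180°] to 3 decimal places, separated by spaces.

wrist centre = target − a_3·(cos φ, sin φ) = (-3.4637, 4.9996)
cos θ_2 = (36.9933−7²−3²)/(2·7·3) = -0.5002; θ_2 = -120.0106° (elbow-down)
β = atan2(4.9996,-3.4637) = 124.7136°; ψ = atan2(-2.5978,5.4995) = -25.2846°
θ_1 = β − ψ = 149.9982°
θ_3 = φ − θ_1 − θ_2 = 135.0124° (wrapped to (-180°,180°])

149.998 -120.011 135.012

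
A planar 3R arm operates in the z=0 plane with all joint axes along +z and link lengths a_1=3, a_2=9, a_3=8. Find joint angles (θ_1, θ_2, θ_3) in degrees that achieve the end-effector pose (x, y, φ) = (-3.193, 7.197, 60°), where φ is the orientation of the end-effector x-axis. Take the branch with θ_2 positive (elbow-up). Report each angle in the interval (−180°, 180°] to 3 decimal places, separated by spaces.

59.991 135.007 -134.998

wrist centre = target − a_3·(cos φ, sin φ) = (-7.1930, 0.2688)
cos θ_2 = (51.8115−3²−9²)/(2·3·9) = -0.7072; θ_2 = 135.0071° (elbow-up)
β = atan2(0.2688,-7.1930) = 177.8599°; ψ = atan2(6.3632,-3.3647) = 117.8692°
θ_1 = β − ψ = 59.9907°
θ_3 = φ − θ_1 − θ_2 = -134.9978° (wrapped to (-180°,180°])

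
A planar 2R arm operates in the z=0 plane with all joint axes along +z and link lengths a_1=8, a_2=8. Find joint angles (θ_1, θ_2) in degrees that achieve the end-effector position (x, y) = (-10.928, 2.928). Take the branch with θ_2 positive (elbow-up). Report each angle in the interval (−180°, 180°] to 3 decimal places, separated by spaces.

cos θ_2 = (127.9944−8²−8²)/(2·8·8) = -0.0000; θ_2 = 90.0025° (elbow-up)
β = atan2(2.9280,-10.9280) = 165.0007°; ψ = atan2(8.0000,7.9996) = 45.0013°
θ_1 = β − ψ = 119.9995°

119.999 90.003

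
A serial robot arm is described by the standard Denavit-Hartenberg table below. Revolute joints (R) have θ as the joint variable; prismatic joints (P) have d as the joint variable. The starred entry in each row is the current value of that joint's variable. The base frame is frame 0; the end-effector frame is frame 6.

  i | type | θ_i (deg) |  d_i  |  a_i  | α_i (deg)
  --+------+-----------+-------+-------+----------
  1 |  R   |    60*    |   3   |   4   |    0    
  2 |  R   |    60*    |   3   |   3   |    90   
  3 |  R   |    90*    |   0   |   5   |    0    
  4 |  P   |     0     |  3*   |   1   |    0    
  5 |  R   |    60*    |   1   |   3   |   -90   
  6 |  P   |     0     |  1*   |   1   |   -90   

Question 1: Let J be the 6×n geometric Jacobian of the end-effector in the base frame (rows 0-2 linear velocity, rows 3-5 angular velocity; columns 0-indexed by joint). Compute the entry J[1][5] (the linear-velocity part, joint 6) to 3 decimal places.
prismatic axis z_5 = (0.2500,-0.4330,-0.8660)
J_v[:, 5] = z_5; J_ω[:, 5] = (0,0,0)
entry J[1][5] = -0.4330

-0.433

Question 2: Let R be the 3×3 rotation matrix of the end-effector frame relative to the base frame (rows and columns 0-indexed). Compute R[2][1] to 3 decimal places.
0.866

End-effector y-axis (col 1 of R) = (-0.2500,0.4330,0.8660)
R[2][1] = 0.8660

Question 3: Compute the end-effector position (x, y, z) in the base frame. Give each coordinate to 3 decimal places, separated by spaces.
after link 1: o_1 = (2.0000, 3.4641, 3.0000)
after link 2: o_2 = (0.5000, 6.0622, 6.0000)
after link 3: o_3 = (0.5000, 6.0622, 11.0000)
after link 4: o_4 = (3.0981, 7.5622, 12.0000)
after link 5: o_5 = (5.2631, 5.8122, 13.5000)
after link 6: o_6 = (5.9462, 4.6292, 13.1340)

5.946 4.629 13.134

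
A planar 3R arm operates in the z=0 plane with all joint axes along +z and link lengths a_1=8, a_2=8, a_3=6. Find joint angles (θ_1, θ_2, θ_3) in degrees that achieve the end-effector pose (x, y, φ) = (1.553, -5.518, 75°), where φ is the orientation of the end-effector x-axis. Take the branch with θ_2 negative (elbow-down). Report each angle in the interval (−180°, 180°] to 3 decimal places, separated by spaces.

-44.999 -90.002 -150.000

wrist centre = target − a_3·(cos φ, sin φ) = (0.0001, -11.3136)
cos θ_2 = (127.9965−8²−8²)/(2·8·8) = -0.0000; θ_2 = -90.0016° (elbow-down)
β = atan2(-11.3136,0.0001) = -89.9996°; ψ = atan2(-8.0000,7.9998) = -45.0008°
θ_1 = β − ψ = -44.9988°
θ_3 = φ − θ_1 − θ_2 = -149.9997° (wrapped to (-180°,180°])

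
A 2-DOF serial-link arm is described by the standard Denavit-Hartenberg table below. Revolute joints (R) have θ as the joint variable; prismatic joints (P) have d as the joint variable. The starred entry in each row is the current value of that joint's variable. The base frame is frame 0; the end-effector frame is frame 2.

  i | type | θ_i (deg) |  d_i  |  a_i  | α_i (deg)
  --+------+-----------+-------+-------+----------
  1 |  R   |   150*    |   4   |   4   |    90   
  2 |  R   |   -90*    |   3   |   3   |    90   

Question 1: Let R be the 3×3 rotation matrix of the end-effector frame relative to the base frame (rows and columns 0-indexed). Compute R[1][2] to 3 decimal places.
End-effector z-axis (col 2 of R) = (0.8660,-0.5000,-0.0000)
R[1][2] = -0.5000

-0.500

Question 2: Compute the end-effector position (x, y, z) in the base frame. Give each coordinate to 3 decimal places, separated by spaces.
after link 1: o_1 = (-3.4641, 2.0000, 4.0000)
after link 2: o_2 = (-1.9641, 4.5981, 1.0000)

-1.964 4.598 1.000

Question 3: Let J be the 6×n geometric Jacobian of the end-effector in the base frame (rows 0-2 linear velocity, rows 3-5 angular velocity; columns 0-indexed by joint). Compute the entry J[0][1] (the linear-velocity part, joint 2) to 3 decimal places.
axis z_1 = (0.5000,0.8660,0.0000); lever o_n−o_1 = (1.5000,2.5981,-3.0000)
cross product → J_v[:, 1] = (-2.5981,1.5000,0.0000)
J_ω[:, 1] = z_1
entry J[0][1] = -2.5981

-2.598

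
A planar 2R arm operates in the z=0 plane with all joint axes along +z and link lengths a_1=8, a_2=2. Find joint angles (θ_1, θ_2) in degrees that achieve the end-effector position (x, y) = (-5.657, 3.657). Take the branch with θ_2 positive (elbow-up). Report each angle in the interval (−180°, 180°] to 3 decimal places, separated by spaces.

134.999 134.993

cos θ_2 = (45.3753−8²−2²)/(2·8·2) = -0.7070; θ_2 = 134.9931° (elbow-up)
β = atan2(3.6570,-5.6570) = 147.1191°; ψ = atan2(1.4144,6.5860) = 12.1206°
θ_1 = β − ψ = 134.9985°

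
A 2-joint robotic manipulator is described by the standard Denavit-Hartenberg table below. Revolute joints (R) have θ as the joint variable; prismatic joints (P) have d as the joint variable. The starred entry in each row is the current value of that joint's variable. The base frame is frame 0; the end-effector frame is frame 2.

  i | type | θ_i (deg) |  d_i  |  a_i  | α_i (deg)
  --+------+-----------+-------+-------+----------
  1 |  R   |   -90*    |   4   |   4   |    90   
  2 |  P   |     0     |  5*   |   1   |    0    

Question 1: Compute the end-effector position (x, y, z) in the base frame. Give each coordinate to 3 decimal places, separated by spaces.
after link 1: o_1 = (0.0000, -4.0000, 4.0000)
after link 2: o_2 = (-5.0000, -5.0000, 4.0000)

-5.000 -5.000 4.000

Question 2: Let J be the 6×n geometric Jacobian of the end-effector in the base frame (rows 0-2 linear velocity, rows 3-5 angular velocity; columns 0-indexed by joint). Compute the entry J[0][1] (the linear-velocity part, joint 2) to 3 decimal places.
-1.000

prismatic axis z_1 = (-1.0000,-0.0000,0.0000)
J_v[:, 1] = z_1; J_ω[:, 1] = (0,0,0)
entry J[0][1] = -1.0000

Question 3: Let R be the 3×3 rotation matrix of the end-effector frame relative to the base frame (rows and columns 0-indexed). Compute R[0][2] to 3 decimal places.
End-effector z-axis (col 2 of R) = (-1.0000,-0.0000,0.0000)
R[0][2] = -1.0000

-1.000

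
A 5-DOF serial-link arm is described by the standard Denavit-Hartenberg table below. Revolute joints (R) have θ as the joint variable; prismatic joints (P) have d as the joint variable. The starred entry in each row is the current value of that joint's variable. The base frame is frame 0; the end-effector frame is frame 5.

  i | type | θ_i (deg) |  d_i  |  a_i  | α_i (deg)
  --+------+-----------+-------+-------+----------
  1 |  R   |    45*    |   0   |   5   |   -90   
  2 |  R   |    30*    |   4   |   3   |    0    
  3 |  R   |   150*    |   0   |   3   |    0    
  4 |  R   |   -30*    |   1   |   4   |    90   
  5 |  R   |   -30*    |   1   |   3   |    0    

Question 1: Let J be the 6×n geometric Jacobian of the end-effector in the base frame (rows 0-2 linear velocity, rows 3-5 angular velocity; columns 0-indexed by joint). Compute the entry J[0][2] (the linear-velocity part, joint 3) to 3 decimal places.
axis z_2 = (-0.7071,0.7071,0.0000); lever o_n−o_2 = (-5.4547,-6.1618,-4.1651)
cross product → J_v[:, 2] = (-2.9451,-2.9451,8.2141)
J_ω[:, 2] = z_2
entry J[0][2] = -2.9451

-2.945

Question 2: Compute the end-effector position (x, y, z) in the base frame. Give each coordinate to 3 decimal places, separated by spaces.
after link 1: o_1 = (3.5355, 3.5355, 0.0000)
after link 2: o_2 = (2.5442, 8.2011, -1.5000)
after link 3: o_3 = (0.4229, 6.0798, -1.5000)
after link 4: o_4 = (-2.7337, 4.3374, -3.5000)
after link 5: o_5 = (-2.9105, 2.0393, -5.6651)

-2.910 2.039 -5.665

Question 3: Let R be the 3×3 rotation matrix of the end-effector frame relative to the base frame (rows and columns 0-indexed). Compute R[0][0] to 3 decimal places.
End-effector x-axis (col 0 of R) = (-0.1768,-0.8839,-0.4330)
R[0][0] = -0.1768

-0.177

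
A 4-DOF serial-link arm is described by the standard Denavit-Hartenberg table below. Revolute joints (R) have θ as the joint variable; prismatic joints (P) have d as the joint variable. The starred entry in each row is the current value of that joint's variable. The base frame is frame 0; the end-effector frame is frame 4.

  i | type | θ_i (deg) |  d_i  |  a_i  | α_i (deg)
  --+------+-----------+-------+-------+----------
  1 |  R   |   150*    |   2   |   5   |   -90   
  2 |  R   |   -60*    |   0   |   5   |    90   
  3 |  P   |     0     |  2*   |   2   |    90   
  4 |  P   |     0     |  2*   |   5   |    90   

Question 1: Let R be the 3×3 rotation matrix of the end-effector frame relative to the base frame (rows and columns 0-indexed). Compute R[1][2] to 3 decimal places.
0.433

End-effector z-axis (col 2 of R) = (-0.7500,0.4330,-0.5000)
R[1][2] = 0.4330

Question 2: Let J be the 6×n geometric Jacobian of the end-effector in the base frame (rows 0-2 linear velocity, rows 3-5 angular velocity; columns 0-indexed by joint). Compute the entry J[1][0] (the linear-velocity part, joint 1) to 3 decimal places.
axis z_0 = ẑ; lever o_n−o_0 = (-7.0263,6.3660,13.3923)
cross product → J_v[:, 0] = (-6.3660,-7.0263,0.0000)
J_ω[:, 0] = z_0
entry J[1][0] = -7.0263

-7.026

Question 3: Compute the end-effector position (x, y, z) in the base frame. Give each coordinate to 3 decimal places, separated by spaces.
after link 1: o_1 = (-4.3301, 2.5000, 2.0000)
after link 2: o_2 = (-6.4952, 3.7500, 6.3301)
after link 3: o_3 = (-5.8612, 3.3840, 9.0622)
after link 4: o_4 = (-7.0263, 6.3660, 13.3923)

-7.026 6.366 13.392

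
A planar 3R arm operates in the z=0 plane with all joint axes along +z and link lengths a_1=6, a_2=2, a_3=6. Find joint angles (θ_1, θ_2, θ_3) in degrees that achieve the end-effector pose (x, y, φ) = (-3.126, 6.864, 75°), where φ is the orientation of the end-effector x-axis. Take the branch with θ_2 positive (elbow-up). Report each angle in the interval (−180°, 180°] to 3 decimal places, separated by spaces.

149.995 134.985 150.020

wrist centre = target − a_3·(cos φ, sin φ) = (-4.6789, 1.0684)
cos θ_2 = (23.0338−6²−2²)/(2·6·2) = -0.7069; θ_2 = 134.9852° (elbow-up)
β = atan2(1.0684,-4.6789) = 167.1369°; ψ = atan2(1.4146,4.5862) = 17.1421°
θ_1 = β − ψ = 149.9947°
θ_3 = φ − θ_1 − θ_2 = 150.0200° (wrapped to (-180°,180°])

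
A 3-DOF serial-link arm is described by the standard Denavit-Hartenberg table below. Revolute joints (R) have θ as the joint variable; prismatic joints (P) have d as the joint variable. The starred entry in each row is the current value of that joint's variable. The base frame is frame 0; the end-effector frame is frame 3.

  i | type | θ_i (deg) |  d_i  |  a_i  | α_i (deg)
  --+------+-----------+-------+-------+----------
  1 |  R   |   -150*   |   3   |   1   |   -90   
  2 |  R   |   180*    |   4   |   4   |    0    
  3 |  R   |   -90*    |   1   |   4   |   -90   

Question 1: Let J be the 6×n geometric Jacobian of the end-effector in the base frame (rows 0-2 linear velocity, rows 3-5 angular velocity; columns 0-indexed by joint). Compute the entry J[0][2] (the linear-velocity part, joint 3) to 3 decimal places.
axis z_2 = (0.5000,-0.8660,0.0000); lever o_n−o_2 = (0.5000,-0.8660,-4.0000)
cross product → J_v[:, 2] = (3.4641,2.0000,-0.0000)
J_ω[:, 2] = z_2
entry J[0][2] = 3.4641

3.464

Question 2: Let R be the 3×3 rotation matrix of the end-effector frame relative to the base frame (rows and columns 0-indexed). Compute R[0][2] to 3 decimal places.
End-effector z-axis (col 2 of R) = (0.8660,0.5000,-0.0000)
R[0][2] = 0.8660

0.866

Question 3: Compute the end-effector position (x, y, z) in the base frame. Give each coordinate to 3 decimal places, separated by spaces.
after link 1: o_1 = (-0.8660, -0.5000, 3.0000)
after link 2: o_2 = (4.5981, -1.9641, 3.0000)
after link 3: o_3 = (5.0981, -2.8301, -1.0000)

5.098 -2.830 -1.000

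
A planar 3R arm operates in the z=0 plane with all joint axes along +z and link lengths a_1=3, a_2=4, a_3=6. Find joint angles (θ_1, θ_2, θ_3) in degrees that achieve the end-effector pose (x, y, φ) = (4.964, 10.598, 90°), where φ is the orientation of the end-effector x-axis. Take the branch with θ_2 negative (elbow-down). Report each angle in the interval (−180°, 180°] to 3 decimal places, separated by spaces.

wrist centre = target − a_3·(cos φ, sin φ) = (4.9640, 4.5980)
cos θ_2 = (45.7829−3²−4²)/(2·3·4) = 0.8660; θ_2 = -30.0082° (elbow-down)
β = atan2(4.5980,4.9640) = 42.8080°; ψ = atan2(-2.0005,6.4638) = -17.1968°
θ_1 = β − ψ = 60.0048°
θ_3 = φ − θ_1 − θ_2 = 60.0033° (wrapped to (-180°,180°])

60.005 -30.008 60.003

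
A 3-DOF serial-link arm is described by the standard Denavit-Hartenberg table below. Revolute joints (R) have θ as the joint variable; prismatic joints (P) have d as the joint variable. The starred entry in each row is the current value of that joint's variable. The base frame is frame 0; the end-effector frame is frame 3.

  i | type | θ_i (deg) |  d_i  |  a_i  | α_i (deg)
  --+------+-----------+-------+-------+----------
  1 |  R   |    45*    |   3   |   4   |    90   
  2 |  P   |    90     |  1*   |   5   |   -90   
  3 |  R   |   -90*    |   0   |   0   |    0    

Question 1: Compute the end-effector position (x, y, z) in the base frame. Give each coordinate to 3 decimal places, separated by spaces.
after link 1: o_1 = (2.8284, 2.8284, 3.0000)
after link 2: o_2 = (3.5355, 2.1213, 8.0000)
after link 3: o_3 = (3.5355, 2.1213, 8.0000)

3.536 2.121 8.000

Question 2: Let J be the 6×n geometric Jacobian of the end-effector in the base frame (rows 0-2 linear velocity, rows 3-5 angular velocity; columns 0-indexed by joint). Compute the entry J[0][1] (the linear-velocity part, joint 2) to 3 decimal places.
prismatic axis z_1 = (0.7071,-0.7071,0.0000)
J_v[:, 1] = z_1; J_ω[:, 1] = (0,0,0)
entry J[0][1] = 0.7071

0.707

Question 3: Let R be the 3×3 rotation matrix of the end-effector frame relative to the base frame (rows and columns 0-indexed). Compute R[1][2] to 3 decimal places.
-0.707

End-effector z-axis (col 2 of R) = (-0.7071,-0.7071,0.0000)
R[1][2] = -0.7071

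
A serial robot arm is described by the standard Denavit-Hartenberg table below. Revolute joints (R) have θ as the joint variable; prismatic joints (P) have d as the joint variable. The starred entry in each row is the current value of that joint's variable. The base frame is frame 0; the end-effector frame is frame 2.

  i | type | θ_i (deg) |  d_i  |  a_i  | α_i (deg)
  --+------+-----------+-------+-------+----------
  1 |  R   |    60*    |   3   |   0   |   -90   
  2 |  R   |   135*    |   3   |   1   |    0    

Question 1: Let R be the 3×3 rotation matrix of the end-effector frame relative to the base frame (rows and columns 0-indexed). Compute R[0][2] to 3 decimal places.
-0.866

End-effector z-axis (col 2 of R) = (-0.8660,0.5000,0.0000)
R[0][2] = -0.8660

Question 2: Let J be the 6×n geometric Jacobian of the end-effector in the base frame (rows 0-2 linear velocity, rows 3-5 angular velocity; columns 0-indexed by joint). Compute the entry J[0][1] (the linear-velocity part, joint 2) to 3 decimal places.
-0.354

axis z_1 = (-0.8660,0.5000,0.0000); lever o_n−o_1 = (-2.9516,0.8876,-0.7071)
cross product → J_v[:, 1] = (-0.3536,-0.6124,0.7071)
J_ω[:, 1] = z_1
entry J[0][1] = -0.3536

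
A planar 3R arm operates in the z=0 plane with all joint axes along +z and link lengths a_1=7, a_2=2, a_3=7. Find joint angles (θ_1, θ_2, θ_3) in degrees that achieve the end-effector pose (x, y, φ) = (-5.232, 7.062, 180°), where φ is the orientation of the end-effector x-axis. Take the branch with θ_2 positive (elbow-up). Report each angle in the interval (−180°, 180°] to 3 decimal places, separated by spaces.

59.999 90.005 29.996

wrist centre = target − a_3·(cos φ, sin φ) = (1.7680, 7.0620)
cos θ_2 = (52.9977−7²−2²)/(2·7·2) = -0.0001; θ_2 = 90.0048° (elbow-up)
β = atan2(7.0620,1.7680) = 75.9447°; ψ = atan2(2.0000,6.9998) = 15.9458°
θ_1 = β − ψ = 59.9989°
θ_3 = φ − θ_1 − θ_2 = 29.9963° (wrapped to (-180°,180°])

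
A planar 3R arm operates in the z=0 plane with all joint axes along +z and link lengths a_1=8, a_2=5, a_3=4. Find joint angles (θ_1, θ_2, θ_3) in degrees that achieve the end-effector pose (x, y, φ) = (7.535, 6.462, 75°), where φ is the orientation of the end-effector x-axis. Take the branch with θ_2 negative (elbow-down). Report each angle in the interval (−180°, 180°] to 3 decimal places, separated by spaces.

60.003 -120.002 134.999

wrist centre = target − a_3·(cos φ, sin φ) = (6.4997, 2.5983)
cos θ_2 = (48.9976−8²−5²)/(2·8·5) = -0.5000; θ_2 = -120.0020° (elbow-down)
β = atan2(2.5983,6.4997) = 21.7893°; ψ = atan2(-4.3300,5.4998) = -38.2134°
θ_1 = β − ψ = 60.0027°
θ_3 = φ − θ_1 − θ_2 = 134.9993° (wrapped to (-180°,180°])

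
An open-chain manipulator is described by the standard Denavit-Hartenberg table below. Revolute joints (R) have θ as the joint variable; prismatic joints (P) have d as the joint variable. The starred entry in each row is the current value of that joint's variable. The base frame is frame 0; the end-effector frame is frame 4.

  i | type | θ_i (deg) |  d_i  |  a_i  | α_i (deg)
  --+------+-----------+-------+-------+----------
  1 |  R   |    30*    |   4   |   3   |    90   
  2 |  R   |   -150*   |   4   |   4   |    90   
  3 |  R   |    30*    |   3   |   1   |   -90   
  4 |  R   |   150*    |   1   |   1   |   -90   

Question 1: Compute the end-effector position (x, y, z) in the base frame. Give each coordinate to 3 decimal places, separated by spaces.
after link 1: o_1 = (2.5981, 1.5000, 4.0000)
after link 2: o_2 = (1.5981, -3.6962, 2.0000)
after link 3: o_3 = (-0.1005, -5.2542, 4.1651)
after link 4: o_4 = (1.2700, -4.9629, 4.3571)

1.270 -4.963 4.357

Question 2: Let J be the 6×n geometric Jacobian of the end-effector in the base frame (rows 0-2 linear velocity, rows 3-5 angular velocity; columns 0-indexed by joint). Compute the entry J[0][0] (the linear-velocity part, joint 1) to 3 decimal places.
axis z_0 = ẑ; lever o_n−o_0 = (1.2700,-4.9629,4.3571)
cross product → J_v[:, 0] = (4.9629,1.2700,-0.0000)
J_ω[:, 0] = z_0
entry J[0][0] = 4.9629

4.963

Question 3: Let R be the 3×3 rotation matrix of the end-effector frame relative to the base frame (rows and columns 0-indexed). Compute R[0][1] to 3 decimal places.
-0.808

End-effector y-axis (col 1 of R) = (-0.8080,0.5335,-0.2500)
R[0][1] = -0.8080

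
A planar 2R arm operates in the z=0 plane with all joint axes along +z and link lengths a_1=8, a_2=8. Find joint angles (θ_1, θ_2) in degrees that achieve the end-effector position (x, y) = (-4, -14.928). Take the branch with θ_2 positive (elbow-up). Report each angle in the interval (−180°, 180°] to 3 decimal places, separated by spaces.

-120.003 30.005

cos θ_2 = (238.8452−8²−8²)/(2·8·8) = 0.8660; θ_2 = 30.0054° (elbow-up)
β = atan2(-14.9280,-4.0000) = -105.0002°; ψ = atan2(4.0007,14.9278) = 15.0027°
θ_1 = β − ψ = -120.0029°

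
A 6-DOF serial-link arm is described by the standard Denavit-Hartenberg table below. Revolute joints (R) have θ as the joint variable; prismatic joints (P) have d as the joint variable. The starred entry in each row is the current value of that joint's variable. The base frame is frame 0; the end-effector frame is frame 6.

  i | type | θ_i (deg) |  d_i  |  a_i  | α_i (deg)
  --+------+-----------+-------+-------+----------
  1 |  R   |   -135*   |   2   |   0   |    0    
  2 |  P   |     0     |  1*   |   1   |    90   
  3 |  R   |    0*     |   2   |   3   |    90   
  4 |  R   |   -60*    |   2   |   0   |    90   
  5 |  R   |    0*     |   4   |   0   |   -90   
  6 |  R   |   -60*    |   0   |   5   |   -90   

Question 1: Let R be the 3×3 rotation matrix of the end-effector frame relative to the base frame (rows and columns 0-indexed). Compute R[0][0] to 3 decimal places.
0.966

End-effector x-axis (col 0 of R) = (0.9659,-0.2588,-0.0000)
R[0][0] = 0.9659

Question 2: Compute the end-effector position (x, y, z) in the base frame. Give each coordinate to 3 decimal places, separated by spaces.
4.451 -1.673 1.000

after link 1: o_1 = (0.0000, 0.0000, 2.0000)
after link 2: o_2 = (-0.7071, -0.7071, 3.0000)
after link 3: o_3 = (-4.2426, -1.4142, 3.0000)
after link 4: o_4 = (-4.2426, -1.4142, 1.0000)
after link 5: o_5 = (-0.3789, -0.3789, 1.0000)
after link 6: o_6 = (4.4507, -1.6730, 1.0000)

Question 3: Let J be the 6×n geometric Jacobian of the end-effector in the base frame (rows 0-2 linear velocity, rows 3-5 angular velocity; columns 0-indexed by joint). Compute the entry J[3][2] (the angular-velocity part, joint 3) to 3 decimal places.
axis z_2 = (-0.7071,0.7071,0.0000); lever o_n−o_2 = (5.1578,-0.9659,-2.0000)
cross product → J_v[:, 2] = (-1.4142,-1.4142,-2.9641)
J_ω[:, 2] = z_2
entry J[3][2] = -0.7071

-0.707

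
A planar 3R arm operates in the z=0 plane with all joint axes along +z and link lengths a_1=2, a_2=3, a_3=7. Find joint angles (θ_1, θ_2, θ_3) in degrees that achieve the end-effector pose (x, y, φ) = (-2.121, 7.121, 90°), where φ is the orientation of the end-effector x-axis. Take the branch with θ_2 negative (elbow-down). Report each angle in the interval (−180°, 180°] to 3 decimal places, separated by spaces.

wrist centre = target − a_3·(cos φ, sin φ) = (-2.1210, 0.1210)
cos θ_2 = (4.5133−2²−3²)/(2·2·3) = -0.7072; θ_2 = -135.0097° (elbow-down)
β = atan2(0.1210,-2.1210) = 176.7349°; ψ = atan2(-2.1210,-0.1217) = -93.2835°
θ_1 = β − ψ = 270.0184°
θ_3 = φ − θ_1 − θ_2 = -45.0087° (wrapped to (-180°,180°])

-89.982 -135.010 -45.009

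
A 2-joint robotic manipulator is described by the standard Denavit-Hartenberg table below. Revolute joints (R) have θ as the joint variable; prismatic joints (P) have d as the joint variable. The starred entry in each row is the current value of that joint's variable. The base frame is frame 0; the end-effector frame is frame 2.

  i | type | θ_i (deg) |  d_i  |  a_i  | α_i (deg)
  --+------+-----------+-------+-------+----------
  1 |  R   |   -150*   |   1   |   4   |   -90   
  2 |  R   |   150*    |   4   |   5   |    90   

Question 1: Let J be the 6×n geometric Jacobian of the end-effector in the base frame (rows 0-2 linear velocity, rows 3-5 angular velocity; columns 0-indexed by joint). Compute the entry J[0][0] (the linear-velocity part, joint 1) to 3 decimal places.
axis z_0 = ẑ; lever o_n−o_0 = (2.2859,-3.2990,-1.5000)
cross product → J_v[:, 0] = (3.2990,2.2859,-0.0000)
J_ω[:, 0] = z_0
entry J[0][0] = 3.2990

3.299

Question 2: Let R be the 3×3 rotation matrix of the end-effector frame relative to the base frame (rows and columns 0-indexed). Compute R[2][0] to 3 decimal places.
End-effector x-axis (col 0 of R) = (0.7500,0.4330,-0.5000)
R[2][0] = -0.5000

-0.500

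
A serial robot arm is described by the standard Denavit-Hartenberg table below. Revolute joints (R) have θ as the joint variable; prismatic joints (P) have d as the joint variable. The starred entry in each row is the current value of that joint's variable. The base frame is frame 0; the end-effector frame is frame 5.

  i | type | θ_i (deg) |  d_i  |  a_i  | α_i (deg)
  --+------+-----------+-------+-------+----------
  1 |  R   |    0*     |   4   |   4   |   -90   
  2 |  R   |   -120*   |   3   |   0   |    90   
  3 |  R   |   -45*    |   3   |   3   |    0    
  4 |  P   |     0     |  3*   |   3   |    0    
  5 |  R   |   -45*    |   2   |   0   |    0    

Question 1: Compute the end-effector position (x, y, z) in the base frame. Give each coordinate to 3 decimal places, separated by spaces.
after link 1: o_1 = (4.0000, 0.0000, 4.0000)
after link 2: o_2 = (4.0000, 3.0000, 4.0000)
after link 3: o_3 = (0.3413, 0.8787, 4.3371)
after link 4: o_4 = (-3.3175, -1.2426, 4.6742)
after link 5: o_5 = (-5.0495, -1.2426, 3.6742)

-5.050 -1.243 3.674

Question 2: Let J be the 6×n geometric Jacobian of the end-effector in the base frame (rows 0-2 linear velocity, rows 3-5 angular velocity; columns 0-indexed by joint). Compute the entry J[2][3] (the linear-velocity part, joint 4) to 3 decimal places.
-0.500

prismatic axis z_3 = (-0.8660,0.0000,-0.5000)
J_v[:, 3] = z_3; J_ω[:, 3] = (0,0,0)
entry J[2][3] = -0.5000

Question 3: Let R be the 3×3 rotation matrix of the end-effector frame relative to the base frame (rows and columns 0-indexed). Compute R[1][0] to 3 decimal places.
End-effector x-axis (col 0 of R) = (-0.0000,-1.0000,0.0000)
R[1][0] = -1.0000

-1.000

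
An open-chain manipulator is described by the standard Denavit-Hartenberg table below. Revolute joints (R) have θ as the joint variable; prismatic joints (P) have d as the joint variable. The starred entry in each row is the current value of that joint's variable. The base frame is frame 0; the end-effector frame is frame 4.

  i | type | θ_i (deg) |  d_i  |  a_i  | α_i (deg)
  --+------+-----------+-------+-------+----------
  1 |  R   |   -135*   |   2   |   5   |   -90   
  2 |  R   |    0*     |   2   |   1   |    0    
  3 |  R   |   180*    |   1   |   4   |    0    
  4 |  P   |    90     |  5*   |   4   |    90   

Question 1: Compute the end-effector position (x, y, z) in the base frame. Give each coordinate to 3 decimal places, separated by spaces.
after link 1: o_1 = (-3.5355, -3.5355, 2.0000)
after link 2: o_2 = (-2.8284, -5.6569, 2.0000)
after link 3: o_3 = (0.7071, -3.5355, 2.0000)
after link 4: o_4 = (4.2426, -7.0711, 6.0000)

4.243 -7.071 6.000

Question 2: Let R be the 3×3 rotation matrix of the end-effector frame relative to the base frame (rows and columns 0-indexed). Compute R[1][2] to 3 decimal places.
0.707

End-effector z-axis (col 2 of R) = (0.7071,0.7071,-0.0000)
R[1][2] = 0.7071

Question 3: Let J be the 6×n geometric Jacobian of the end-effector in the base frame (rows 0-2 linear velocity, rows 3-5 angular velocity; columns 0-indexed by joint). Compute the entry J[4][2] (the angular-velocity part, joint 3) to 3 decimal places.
axis z_2 = (0.7071,-0.7071,0.0000); lever o_n−o_2 = (7.0711,-1.4142,4.0000)
cross product → J_v[:, 2] = (-2.8284,-2.8284,4.0000)
J_ω[:, 2] = z_2
entry J[4][2] = -0.7071

-0.707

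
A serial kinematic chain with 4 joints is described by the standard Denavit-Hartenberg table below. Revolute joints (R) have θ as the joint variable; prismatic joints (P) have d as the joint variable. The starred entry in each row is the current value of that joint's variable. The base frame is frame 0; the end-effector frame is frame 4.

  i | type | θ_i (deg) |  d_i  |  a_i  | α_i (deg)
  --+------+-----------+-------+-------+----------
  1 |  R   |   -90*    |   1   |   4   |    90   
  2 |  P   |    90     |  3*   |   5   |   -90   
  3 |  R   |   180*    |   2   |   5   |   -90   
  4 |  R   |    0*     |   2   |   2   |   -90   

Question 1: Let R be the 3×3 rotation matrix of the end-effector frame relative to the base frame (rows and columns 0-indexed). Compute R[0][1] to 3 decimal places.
End-effector y-axis (col 1 of R) = (1.0000,-0.0000,0.0000)
R[0][1] = 1.0000

1.000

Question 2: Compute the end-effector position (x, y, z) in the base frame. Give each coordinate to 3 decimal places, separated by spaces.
-5.000 -2.000 -1.000

after link 1: o_1 = (0.0000, -4.0000, 1.0000)
after link 2: o_2 = (-3.0000, -4.0000, 6.0000)
after link 3: o_3 = (-3.0000, -2.0000, 1.0000)
after link 4: o_4 = (-5.0000, -2.0000, -1.0000)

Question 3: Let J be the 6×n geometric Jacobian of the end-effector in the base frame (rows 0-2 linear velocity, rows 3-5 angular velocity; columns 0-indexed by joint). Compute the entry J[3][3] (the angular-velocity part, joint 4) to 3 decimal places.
-1.000

axis z_3 = (-1.0000,-0.0000,-0.0000); lever o_n−o_3 = (-2.0000,0.0000,-2.0000)
cross product → J_v[:, 3] = (0.0000,-2.0000,-0.0000)
J_ω[:, 3] = z_3
entry J[3][3] = -1.0000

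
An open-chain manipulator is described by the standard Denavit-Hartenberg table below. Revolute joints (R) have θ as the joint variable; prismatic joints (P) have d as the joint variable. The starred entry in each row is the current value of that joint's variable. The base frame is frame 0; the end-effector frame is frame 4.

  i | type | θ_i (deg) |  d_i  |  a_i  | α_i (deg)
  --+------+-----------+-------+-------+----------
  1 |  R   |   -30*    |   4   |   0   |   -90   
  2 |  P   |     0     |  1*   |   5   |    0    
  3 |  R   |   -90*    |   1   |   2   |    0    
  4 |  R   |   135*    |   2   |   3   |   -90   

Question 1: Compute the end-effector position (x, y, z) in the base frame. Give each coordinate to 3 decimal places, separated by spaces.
8.167 -0.097 3.879

after link 1: o_1 = (0.0000, 0.0000, 4.0000)
after link 2: o_2 = (4.8301, -1.6340, 4.0000)
after link 3: o_3 = (5.3301, -0.7679, 6.0000)
after link 4: o_4 = (8.1672, -0.0966, 3.8787)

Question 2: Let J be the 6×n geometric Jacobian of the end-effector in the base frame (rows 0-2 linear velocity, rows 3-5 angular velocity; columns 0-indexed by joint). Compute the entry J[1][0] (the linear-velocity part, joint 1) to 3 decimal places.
8.167

axis z_0 = ẑ; lever o_n−o_0 = (8.1672,-0.0966,3.8787)
cross product → J_v[:, 0] = (0.0966,8.1672,-0.0000)
J_ω[:, 0] = z_0
entry J[1][0] = 8.1672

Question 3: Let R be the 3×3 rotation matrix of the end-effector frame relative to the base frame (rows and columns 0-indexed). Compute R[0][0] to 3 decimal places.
0.612

End-effector x-axis (col 0 of R) = (0.6124,-0.3536,-0.7071)
R[0][0] = 0.6124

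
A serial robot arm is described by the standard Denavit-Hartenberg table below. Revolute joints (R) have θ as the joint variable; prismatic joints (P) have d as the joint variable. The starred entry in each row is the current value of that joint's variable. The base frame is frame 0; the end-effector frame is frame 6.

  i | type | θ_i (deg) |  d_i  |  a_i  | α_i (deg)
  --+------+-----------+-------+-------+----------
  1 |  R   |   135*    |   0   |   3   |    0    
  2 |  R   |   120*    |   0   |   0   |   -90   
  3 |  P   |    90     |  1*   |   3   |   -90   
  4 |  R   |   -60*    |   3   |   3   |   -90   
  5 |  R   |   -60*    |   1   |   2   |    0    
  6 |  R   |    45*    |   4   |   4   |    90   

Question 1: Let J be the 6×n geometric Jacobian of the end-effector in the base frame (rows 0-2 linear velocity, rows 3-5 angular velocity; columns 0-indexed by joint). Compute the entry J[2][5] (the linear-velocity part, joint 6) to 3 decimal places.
axis z_5 = (-0.4830,0.1294,-0.8660); lever o_n−o_5 = (1.5681,0.6516,-5.3960)
cross product → J_v[:, 5] = (-0.1340,-3.9641,-0.5176)
J_ω[:, 5] = z_5
entry J[2][5] = -0.5176

-0.518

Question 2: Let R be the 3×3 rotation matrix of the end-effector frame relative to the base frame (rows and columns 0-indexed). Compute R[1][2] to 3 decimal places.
0.991

End-effector z-axis (col 2 of R) = (0.0335,0.9910,0.1294)
R[1][2] = 0.9910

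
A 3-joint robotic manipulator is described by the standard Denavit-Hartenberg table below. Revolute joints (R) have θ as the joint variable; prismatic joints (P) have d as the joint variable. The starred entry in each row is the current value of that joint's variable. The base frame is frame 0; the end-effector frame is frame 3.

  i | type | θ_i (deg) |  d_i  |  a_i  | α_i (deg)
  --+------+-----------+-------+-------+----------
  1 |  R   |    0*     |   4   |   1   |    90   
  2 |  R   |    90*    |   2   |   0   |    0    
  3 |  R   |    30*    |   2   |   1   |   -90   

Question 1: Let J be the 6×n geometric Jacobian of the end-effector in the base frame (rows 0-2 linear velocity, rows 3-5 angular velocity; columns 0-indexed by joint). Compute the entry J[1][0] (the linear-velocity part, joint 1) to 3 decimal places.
0.500

axis z_0 = ẑ; lever o_n−o_0 = (0.5000,-4.0000,4.8660)
cross product → J_v[:, 0] = (4.0000,0.5000,-0.0000)
J_ω[:, 0] = z_0
entry J[1][0] = 0.5000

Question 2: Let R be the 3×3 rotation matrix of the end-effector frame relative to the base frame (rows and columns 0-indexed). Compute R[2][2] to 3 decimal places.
End-effector z-axis (col 2 of R) = (-0.8660,-0.0000,-0.5000)
R[2][2] = -0.5000

-0.500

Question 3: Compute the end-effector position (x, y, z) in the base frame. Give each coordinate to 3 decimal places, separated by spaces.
0.500 -4.000 4.866

after link 1: o_1 = (1.0000, 0.0000, 4.0000)
after link 2: o_2 = (1.0000, -2.0000, 4.0000)
after link 3: o_3 = (0.5000, -4.0000, 4.8660)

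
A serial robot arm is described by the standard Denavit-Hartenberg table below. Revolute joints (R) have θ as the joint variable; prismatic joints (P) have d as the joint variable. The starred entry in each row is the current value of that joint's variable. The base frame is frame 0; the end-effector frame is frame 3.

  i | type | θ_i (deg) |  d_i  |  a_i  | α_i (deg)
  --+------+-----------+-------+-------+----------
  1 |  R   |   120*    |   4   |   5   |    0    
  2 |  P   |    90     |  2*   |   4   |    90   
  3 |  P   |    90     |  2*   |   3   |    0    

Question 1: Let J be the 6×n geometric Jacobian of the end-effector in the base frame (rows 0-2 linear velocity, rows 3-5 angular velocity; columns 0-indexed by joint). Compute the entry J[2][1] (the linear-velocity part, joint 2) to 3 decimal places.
prismatic axis z_1 = (0.0000,0.0000,1.0000)
J_v[:, 1] = z_1; J_ω[:, 1] = (0,0,0)
entry J[2][1] = 1.0000

1.000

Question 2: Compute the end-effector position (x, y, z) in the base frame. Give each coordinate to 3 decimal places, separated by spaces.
-6.964 4.062 9.000

after link 1: o_1 = (-2.5000, 4.3301, 4.0000)
after link 2: o_2 = (-5.9641, 2.3301, 6.0000)
after link 3: o_3 = (-6.9641, 4.0622, 9.0000)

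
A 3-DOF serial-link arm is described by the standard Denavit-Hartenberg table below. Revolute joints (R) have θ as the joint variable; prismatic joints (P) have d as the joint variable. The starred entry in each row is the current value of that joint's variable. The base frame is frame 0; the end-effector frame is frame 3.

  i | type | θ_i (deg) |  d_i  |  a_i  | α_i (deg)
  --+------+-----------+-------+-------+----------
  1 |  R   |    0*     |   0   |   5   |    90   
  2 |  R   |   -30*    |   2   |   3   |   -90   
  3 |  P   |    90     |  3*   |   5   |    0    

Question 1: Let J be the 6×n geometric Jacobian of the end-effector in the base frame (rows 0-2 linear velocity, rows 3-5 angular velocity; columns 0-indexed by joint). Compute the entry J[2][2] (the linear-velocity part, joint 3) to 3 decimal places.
prismatic axis z_2 = (0.5000,-0.0000,0.8660)
J_v[:, 2] = z_2; J_ω[:, 2] = (0,0,0)
entry J[2][2] = 0.8660

0.866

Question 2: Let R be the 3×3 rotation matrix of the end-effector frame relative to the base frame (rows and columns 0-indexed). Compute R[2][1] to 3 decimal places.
End-effector y-axis (col 1 of R) = (-0.8660,0.0000,0.5000)
R[2][1] = 0.5000

0.500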